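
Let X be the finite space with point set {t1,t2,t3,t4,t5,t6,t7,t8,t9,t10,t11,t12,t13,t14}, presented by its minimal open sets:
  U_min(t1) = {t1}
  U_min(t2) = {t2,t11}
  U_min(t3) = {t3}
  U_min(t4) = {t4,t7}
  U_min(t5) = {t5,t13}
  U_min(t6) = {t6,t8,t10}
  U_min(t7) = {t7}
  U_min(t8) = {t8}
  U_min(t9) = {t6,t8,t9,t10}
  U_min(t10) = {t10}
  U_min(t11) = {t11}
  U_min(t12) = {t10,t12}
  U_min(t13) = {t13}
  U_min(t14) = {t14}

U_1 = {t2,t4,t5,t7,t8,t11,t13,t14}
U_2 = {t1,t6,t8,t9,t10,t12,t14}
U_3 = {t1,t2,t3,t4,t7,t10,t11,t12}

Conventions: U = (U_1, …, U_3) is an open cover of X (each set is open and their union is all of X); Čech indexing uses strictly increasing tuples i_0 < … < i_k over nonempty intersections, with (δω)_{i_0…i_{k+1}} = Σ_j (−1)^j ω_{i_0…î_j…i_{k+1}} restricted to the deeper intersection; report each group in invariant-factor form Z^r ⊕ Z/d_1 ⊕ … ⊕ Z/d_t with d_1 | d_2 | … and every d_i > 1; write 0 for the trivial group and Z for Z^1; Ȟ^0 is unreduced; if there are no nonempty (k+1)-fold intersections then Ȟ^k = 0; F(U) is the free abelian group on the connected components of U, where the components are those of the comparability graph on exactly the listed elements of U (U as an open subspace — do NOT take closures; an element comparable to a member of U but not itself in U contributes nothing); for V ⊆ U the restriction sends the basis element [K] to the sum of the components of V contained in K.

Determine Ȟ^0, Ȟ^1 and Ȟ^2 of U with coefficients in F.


nonempty intersections:
  U12={t8,t14} U13={t2,t4,t7,t11} U23={t1,t10,t12}
components per intersection:
  U1: {t2,t11} {t4,t7} {t5,t13} {t8} {t14}
  U2: {t1} {t6,t8,t9,t10,t12} {t14}
  U3: {t1} {t2,t11} {t3} {t4,t7} {t10,t12}
  U12: {t8} {t14}
  U13: {t2,t11} {t4,t7}
  U23: {t1} {t10,t12}
C dims 13,6; δ0: rk 6, SNF 1^6
Ȟ^0: (13−6)−0=7 ⇒ Z^7
Ȟ^1: (6−0)−6=0 ⇒ 0
Ȟ^2: (0−0)−0=0 ⇒ 0

Ȟ^0 ≅ Z^7,  Ȟ^1 ≅ 0,  Ȟ^2 ≅ 0


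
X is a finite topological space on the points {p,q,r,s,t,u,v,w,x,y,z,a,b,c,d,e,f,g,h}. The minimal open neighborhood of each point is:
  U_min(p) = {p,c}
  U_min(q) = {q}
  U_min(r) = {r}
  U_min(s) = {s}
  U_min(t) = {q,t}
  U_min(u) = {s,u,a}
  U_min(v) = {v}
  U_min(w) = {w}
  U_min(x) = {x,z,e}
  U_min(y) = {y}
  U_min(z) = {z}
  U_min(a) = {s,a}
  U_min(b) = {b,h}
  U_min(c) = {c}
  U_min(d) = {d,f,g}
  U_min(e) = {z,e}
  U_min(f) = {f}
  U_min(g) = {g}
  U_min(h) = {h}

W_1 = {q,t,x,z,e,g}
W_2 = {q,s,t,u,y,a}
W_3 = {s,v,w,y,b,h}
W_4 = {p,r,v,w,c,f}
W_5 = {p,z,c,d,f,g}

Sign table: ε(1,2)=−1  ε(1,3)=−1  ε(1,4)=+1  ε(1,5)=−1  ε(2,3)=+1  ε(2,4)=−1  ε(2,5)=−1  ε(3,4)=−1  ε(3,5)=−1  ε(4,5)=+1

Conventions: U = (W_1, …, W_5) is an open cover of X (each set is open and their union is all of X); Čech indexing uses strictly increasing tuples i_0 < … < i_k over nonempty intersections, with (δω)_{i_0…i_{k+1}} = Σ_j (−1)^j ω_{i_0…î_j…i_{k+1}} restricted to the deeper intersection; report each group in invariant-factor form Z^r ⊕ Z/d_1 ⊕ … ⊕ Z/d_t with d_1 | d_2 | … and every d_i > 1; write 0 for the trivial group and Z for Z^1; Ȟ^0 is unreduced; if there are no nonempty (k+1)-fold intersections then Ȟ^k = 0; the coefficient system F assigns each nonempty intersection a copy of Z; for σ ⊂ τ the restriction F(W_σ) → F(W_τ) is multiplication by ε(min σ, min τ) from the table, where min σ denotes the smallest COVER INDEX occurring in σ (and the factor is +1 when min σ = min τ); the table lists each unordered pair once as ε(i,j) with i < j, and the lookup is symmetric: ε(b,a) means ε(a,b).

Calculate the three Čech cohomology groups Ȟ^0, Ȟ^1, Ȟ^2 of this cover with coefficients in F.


nerve of the cover:
  W12={q,t} W15={z,g} W23={s,y} W34={v,w} W45={p,c,f}
C dims 5,5; δ0: rk 5, SNF 1^4·2
Ȟ^0 = (5 − 5) − 0 = 0, so Ȟ^0 ≅ 0
Ȟ^1 = (5 − 0) − 5 = 0 plus torsion [2], so Ȟ^1 ≅ Z/2
Ȟ^2 = (0 − 0) − 0 = 0, so Ȟ^2 ≅ 0

Ȟ^0 = 0,  Ȟ^1 = Z/2,  Ȟ^2 = 0


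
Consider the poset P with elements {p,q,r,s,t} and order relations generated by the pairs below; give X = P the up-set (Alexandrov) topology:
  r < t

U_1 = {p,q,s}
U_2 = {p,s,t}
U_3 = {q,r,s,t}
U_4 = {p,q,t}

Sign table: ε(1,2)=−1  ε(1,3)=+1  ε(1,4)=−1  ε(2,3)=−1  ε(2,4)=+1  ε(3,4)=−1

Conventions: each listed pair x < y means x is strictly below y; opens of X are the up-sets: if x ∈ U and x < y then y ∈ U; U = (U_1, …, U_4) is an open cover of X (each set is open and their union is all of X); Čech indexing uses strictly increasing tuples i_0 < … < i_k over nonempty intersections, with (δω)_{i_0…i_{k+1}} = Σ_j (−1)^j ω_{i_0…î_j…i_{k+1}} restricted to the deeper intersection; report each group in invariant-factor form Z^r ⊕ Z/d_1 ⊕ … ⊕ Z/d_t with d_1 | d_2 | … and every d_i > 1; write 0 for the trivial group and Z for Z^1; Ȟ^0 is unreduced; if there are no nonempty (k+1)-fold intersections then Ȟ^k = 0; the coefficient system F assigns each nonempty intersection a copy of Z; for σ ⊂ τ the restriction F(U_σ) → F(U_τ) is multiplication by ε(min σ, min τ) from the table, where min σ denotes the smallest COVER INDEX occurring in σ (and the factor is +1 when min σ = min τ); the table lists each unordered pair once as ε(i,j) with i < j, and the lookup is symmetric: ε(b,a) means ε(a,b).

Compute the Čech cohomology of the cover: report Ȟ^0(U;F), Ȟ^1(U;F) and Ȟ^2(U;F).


Ȟ^0(U;F) ≅ Z, Ȟ^1(U;F) ≅ 0, Ȟ^2(U;F) ≅ Z

cover nerve:
  U12={p,s} U13={q,s} U14={p,q} U23={s,t} U24={p,t} U34={q,t}
  U123={s} U124={p} U134={q} U234={t}
C dims 4,6,4; δ0: rk 3, SNF 1^3; δ1: rk 3, SNF 1^3
Ȟ^0: (4−3)−0=1 ⇒ Z
Ȟ^1: (6−3)−3=0 ⇒ 0
Ȟ^2: (4−0)−3=1 ⇒ Z


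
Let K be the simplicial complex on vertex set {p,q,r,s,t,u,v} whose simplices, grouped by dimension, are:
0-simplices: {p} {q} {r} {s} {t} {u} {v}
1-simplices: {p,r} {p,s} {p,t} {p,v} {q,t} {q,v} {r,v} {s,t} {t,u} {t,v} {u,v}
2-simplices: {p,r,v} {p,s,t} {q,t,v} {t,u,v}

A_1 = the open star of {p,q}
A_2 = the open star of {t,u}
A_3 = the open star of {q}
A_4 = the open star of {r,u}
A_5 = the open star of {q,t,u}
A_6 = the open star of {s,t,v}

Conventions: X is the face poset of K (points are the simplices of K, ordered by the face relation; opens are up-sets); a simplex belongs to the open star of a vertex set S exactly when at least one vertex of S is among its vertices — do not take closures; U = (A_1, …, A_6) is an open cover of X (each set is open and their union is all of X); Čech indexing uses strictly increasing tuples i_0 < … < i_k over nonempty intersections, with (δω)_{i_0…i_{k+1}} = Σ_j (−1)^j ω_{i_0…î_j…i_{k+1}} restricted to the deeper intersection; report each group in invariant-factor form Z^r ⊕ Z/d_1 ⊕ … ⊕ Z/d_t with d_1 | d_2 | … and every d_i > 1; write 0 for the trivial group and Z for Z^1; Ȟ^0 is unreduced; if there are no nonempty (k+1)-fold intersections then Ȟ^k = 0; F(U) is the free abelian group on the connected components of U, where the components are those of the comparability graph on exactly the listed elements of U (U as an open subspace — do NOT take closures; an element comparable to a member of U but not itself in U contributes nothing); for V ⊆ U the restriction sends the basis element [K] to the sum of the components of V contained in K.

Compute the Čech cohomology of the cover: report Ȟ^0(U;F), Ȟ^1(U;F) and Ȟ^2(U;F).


Ȟ^0 ≅ Z, Ȟ^1 ≅ Z, Ȟ^2 ≅ 0

nerve simplices:
  A1={{p},{q},{p,r},{p,s},{p,t},{p,v},{q,t},{q,v},{p,r,v},{p,s,t},{q,t,v}} A2={{t},{u},{p,t},{q,t},{s,t},{t,u},{t,v},{u,v},{p,s,t},{q,t,v},{t,u,v}} A3={{q},{q,t},{q,v},{q,t,v}} A4={{r},{u},{p,r},{r,v},{t,u},{u,v},{p,r,v},{t,u,v}} A5={{q},{t},{u},{p,t},{q,t},{q,v},{s,t},{t,u},{t,v},{u,v},{p,s,t},{q,t,v},{t,u,v}} A6={{s},{t},{v},{p,s},{p,t},{p,v},{q,t},{q,v},{r,v},{s,t},{t,u},{t,v},{u,v},{p,r,v},{p,s,t},{q,t,v},{t,u,v}}
  A12={{p,t},{q,t},{p,s,t},{q,t,v}} A13={{q},{q,t},{q,v},{q,t,v}} A14={{p,r},{p,r,v}} A15={{q},{p,t},{q,t},{q,v},{p,s,t},{q,t,v}} A16={{p,s},{p,t},{p,v},{q,t},{q,v},{p,r,v},{p,s,t},{q,t,v}} A23={{q,t},{q,t,v}} A24={{u},{t,u},{u,v},{t,u,v}} A25={{t},{u},{p,t},{q,t},{s,t},{t,u},{t,v},{u,v},{p,s,t},{q,t,v},{t,u,v}} A26={{t},{p,t},{q,t},{s,t},{t,u},{t,v},{u,v},{p,s,t},{q,t,v},{t,u,v}} A35={{q},{q,t},{q,v},{q,t,v}} A36={{q,t},{q,v},{q,t,v}} A45={{u},{t,u},{u,v},{t,u,v}} A46={{r,v},{t,u},{u,v},{p,r,v},{t,u,v}} A56={{t},{p,t},{q,t},{q,v},{s,t},{t,u},{t,v},{u,v},{p,s,t},{q,t,v},{t,u,v}}
  A123={{q,t},{q,t,v}} A125={{p,t},{q,t},{p,s,t},{q,t,v}} A126={{p,t},{q,t},{p,s,t},{q,t,v}} A135={{q},{q,t},{q,v},{q,t,v}} A136={{q,t},{q,v},{q,t,v}} A146={{p,r,v}} A156={{p,t},{q,t},{q,v},{p,s,t},{q,t,v}} A235={{q,t},{q,t,v}} A236={{q,t},{q,t,v}} A245={{u},{t,u},{u,v},{t,u,v}} A246={{t,u},{u,v},{t,u,v}} A256={{t},{p,t},{q,t},{s,t},{t,u},{t,v},{u,v},{p,s,t},{q,t,v},{t,u,v}} A356={{q,t},{q,v},{q,t,v}} A456={{t,u},{u,v},{t,u,v}}
  A1235={{q,t},{q,t,v}} A1236={{q,t},{q,t,v}} A1256={{p,t},{q,t},{p,s,t},{q,t,v}} A1356={{q,t},{q,v},{q,t,v}} A2356={{q,t},{q,t,v}} A2456={{t,u},{u,v},{t,u,v}}
  A12356={{q,t},{q,t,v}}
components per intersection:
  A1: {{p},{p,r},{p,s},{p,t},{p,v},{p,r,v},{p,s,t}} {{q},{q,t},{q,v},{q,t,v}}
  A2: {{t},{u},{p,t},{q,t},{s,t},{t,u},{t,v},{u,v},{p,s,t},{q,t,v},{t,u,v}}
  A3: {{q},{q,t},{q,v},{q,t,v}}
  A4: {{r},{p,r},{r,v},{p,r,v}} {{u},{t,u},{u,v},{t,u,v}}
  A5: {{q},{t},{u},{p,t},{q,t},{q,v},{s,t},{t,u},{t,v},{u,v},{p,s,t},{q,t,v},{t,u,v}}
  A6: {{s},{t},{v},{p,s},{p,t},{p,v},{q,t},{q,v},{r,v},{s,t},{t,u},{t,v},{u,v},{p,r,v},{p,s,t},{q,t,v},{t,u,v}}
  A12: {{p,t},{p,s,t}} {{q,t},{q,t,v}}
  A13: {{q},{q,t},{q,v},{q,t,v}}
  A14: {{p,r},{p,r,v}}
  A15: {{q},{q,t},{q,v},{q,t,v}} {{p,t},{p,s,t}}
  A16: {{p,s},{p,t},{p,s,t}} {{p,v},{p,r,v}} {{q,t},{q,v},{q,t,v}}
  A23: {{q,t},{q,t,v}}
  A24: {{u},{t,u},{u,v},{t,u,v}}
  A25: {{t},{u},{p,t},{q,t},{s,t},{t,u},{t,v},{u,v},{p,s,t},{q,t,v},{t,u,v}}
  A26: {{t},{p,t},{q,t},{s,t},{t,u},{t,v},{u,v},{p,s,t},{q,t,v},{t,u,v}}
  A35: {{q},{q,t},{q,v},{q,t,v}}
  A36: {{q,t},{q,v},{q,t,v}}
  A45: {{u},{t,u},{u,v},{t,u,v}}
  A46: {{r,v},{p,r,v}} {{t,u},{u,v},{t,u,v}}
  A56: {{t},{p,t},{q,t},{q,v},{s,t},{t,u},{t,v},{u,v},{p,s,t},{q,t,v},{t,u,v}}
  A123: {{q,t},{q,t,v}}
  A125: {{p,t},{p,s,t}} {{q,t},{q,t,v}}
  A126: {{p,t},{p,s,t}} {{q,t},{q,t,v}}
  A135: {{q},{q,t},{q,v},{q,t,v}}
  A136: {{q,t},{q,v},{q,t,v}}
  A146: {{p,r,v}}
  A156: {{p,t},{p,s,t}} {{q,t},{q,v},{q,t,v}}
  A235: {{q,t},{q,t,v}}
  A236: {{q,t},{q,t,v}}
  A245: {{u},{t,u},{u,v},{t,u,v}}
  A246: {{t,u},{u,v},{t,u,v}}
  A256: {{t},{p,t},{q,t},{s,t},{t,u},{t,v},{u,v},{p,s,t},{q,t,v},{t,u,v}}
  A356: {{q,t},{q,v},{q,t,v}}
  A456: {{t,u},{u,v},{t,u,v}}
  A1235: {{q,t},{q,t,v}}
  A1236: {{q,t},{q,t,v}}
  A1256: {{p,t},{p,s,t}} {{q,t},{q,t,v}}
  A1356: {{q,t},{q,v},{q,t,v}}
  A2356: {{q,t},{q,t,v}}
  A2456: {{t,u},{u,v},{t,u,v}}
  A12356: {{q,t},{q,t,v}}
C dims 8,19,17,7; δ0: rk 7, SNF 1^7; δ1: rk 11, SNF 1^11; δ2: rk 6, SNF 1^6
degree 0: 8−7−0 = 1 → Ȟ^0 ≅ Z
degree 1: 19−11−7 = 1 → Ȟ^1 ≅ Z
degree 2: 17−6−11 = 0 → Ȟ^2 ≅ 0


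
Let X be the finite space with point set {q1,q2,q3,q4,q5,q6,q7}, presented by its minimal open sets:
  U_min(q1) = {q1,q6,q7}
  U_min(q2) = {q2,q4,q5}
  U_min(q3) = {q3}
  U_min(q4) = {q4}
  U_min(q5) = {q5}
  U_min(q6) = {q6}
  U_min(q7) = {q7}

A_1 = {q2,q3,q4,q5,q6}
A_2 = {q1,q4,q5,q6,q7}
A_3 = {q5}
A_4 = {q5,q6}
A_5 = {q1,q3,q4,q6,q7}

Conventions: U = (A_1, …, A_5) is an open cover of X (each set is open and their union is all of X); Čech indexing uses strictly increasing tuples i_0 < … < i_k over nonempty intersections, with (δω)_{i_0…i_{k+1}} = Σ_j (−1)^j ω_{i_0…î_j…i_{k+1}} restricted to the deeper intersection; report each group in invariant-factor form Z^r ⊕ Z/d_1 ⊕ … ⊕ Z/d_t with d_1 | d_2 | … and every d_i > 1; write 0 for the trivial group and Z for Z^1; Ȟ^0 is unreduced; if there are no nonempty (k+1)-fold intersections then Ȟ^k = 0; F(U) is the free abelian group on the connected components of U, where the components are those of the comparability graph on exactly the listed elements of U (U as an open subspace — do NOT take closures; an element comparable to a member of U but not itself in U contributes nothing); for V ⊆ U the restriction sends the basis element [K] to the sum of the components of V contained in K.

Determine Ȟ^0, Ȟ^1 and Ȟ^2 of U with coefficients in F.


nerve simplices:
  A12={q4,q5,q6} A13={q5} A14={q5,q6} A15={q3,q4,q6} A23={q5} A24={q5,q6} A25={q1,q4,q6,q7} A34={q5} A45={q6}
  A123={q5} A124={q5,q6} A125={q4,q6} A134={q5} A145={q6} A234={q5} A245={q6}
  A1234={q5} A1245={q6}
components per intersection:
  A1: {q2,q4,q5} {q3} {q6}
  A2: {q1,q6,q7} {q4} {q5}
  A3: {q5}
  A4: {q5} {q6}
  A5: {q1,q6,q7} {q3} {q4}
  A12: {q4} {q5} {q6}
  A13: {q5}
  A14: {q5} {q6}
  A15: {q3} {q4} {q6}
  A23: {q5}
  A24: {q5} {q6}
  A25: {q1,q6,q7} {q4}
  A34: {q5}
  A45: {q6}
  A123: {q5}
  A124: {q5} {q6}
  A125: {q4} {q6}
  A134: {q5}
  A145: {q6}
  A234: {q5}
  A245: {q6}
  A1234: {q5}
  A1245: {q6}
C dims 12,16,9,2; δ0: rk 9, SNF 1^9; δ1: rk 7, SNF 1^7; δ2: rk 2, SNF 1^2
degree 0: 12−9−0 = 3 → Ȟ^0 ≅ Z^3
degree 1: 16−7−9 = 0 → Ȟ^1 ≅ 0
degree 2: 9−2−7 = 0 → Ȟ^2 ≅ 0

Ȟ^0 = Z^3, Ȟ^1 = 0 and Ȟ^2 = 0


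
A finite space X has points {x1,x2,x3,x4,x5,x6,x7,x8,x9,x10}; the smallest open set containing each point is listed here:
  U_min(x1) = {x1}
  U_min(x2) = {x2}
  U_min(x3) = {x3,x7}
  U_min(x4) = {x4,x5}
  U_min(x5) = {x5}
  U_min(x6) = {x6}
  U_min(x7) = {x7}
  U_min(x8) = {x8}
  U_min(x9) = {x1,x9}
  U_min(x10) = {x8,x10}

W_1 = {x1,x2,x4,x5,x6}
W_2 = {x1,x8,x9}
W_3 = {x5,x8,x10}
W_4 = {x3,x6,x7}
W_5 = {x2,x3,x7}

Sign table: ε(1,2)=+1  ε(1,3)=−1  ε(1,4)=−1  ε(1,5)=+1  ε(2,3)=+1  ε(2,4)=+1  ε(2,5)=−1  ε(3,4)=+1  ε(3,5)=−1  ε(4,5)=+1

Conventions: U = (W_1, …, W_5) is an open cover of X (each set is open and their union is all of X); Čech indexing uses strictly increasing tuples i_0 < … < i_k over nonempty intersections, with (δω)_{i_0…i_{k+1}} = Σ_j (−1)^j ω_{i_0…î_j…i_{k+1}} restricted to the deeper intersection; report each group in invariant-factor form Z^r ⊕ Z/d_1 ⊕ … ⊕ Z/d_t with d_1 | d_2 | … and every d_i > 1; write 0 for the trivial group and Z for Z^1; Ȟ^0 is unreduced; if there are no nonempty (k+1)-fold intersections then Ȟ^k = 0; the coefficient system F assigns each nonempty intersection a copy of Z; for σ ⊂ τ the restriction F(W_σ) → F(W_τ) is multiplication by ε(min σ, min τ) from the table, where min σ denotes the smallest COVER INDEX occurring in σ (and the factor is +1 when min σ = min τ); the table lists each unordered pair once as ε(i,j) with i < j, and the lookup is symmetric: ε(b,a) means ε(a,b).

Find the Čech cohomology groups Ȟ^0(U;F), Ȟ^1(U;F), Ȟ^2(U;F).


nonempty overlaps:
  W12={x1} W13={x5} W14={x6} W15={x2} W23={x8} W45={x3,x7}
C dims 5,6; δ0: rk 5, SNF 1^4·2
degree 0: 5−5−0 = 0 → Ȟ^0 ≅ 0
degree 1: 6−0−5 = 1 plus torsion [2] → Ȟ^1 ≅ Z ⊕ Z/2
degree 2: 0−0−0 = 0 → Ȟ^2 ≅ 0

Ȟ^0 = 0,  Ȟ^1 = Z ⊕ Z/2,  Ȟ^2 = 0


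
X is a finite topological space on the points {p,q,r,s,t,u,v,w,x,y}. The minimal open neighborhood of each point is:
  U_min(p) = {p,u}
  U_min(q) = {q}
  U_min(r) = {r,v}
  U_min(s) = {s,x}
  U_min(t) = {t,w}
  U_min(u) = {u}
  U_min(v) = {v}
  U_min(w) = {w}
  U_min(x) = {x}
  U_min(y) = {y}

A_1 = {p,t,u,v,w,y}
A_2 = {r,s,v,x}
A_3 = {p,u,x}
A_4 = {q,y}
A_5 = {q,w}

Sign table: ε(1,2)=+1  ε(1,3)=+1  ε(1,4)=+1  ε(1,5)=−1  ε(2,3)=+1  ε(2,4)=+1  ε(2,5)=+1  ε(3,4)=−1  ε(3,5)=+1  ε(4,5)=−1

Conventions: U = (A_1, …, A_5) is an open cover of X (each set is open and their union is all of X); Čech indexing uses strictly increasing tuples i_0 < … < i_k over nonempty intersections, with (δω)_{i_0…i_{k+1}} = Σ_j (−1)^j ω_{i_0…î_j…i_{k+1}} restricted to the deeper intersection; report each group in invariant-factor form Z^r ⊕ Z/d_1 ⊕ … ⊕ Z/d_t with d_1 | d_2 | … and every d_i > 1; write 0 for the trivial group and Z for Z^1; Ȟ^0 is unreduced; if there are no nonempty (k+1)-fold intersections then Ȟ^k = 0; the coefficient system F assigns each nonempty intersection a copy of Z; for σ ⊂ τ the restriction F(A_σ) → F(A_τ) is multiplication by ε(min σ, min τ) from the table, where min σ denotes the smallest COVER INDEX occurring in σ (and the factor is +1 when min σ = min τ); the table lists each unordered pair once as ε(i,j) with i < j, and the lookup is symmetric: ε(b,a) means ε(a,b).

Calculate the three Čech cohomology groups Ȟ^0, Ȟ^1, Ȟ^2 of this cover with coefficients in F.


nonempty overlaps:
  A12={v} A13={p,u} A14={y} A15={w} A23={x} A45={q}
C dims 5,6; δ0: rk 4, SNF 1^4
degree 0: 5−4−0 = 1 → Ȟ^0 ≅ Z
degree 1: 6−0−4 = 2 → Ȟ^1 ≅ Z^2
degree 2: 0−0−0 = 0 → Ȟ^2 ≅ 0

Ȟ^0(U;F) ≅ Z, Ȟ^1(U;F) ≅ Z^2, Ȟ^2(U;F) ≅ 0


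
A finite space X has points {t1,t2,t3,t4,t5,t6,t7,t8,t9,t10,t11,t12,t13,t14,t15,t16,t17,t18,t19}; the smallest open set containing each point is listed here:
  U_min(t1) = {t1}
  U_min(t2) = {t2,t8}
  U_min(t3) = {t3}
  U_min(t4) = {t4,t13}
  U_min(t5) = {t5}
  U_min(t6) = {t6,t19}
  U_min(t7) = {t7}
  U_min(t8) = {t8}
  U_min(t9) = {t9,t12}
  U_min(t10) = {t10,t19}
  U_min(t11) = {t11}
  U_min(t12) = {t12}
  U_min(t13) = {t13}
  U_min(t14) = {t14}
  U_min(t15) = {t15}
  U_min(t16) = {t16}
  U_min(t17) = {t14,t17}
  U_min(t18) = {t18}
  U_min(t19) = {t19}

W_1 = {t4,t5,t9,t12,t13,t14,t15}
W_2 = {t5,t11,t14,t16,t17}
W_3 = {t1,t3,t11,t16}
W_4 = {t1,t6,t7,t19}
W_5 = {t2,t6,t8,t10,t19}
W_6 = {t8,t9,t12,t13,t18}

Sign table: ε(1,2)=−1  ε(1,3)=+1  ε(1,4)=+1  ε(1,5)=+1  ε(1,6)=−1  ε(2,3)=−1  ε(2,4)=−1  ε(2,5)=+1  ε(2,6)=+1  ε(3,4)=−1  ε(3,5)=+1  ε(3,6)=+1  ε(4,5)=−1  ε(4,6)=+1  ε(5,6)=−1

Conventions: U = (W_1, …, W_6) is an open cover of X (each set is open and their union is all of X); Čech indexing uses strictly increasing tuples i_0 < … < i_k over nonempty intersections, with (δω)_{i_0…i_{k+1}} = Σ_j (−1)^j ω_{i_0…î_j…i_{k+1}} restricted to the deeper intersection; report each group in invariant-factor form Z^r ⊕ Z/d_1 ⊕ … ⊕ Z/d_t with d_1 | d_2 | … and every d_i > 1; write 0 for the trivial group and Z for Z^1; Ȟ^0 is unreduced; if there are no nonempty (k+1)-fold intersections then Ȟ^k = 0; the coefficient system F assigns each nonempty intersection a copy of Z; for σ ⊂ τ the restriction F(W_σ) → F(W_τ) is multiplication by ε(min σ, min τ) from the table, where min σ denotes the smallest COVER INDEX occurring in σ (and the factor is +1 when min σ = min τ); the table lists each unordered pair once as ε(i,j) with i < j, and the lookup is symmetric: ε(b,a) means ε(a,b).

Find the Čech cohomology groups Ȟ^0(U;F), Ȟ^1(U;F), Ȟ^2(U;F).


Ȟ^0 ≅ Z; Ȟ^1 ≅ Z; Ȟ^2 ≅ 0

nerve simplices:
  W12={t5,t14} W16={t9,t12,t13} W23={t11,t16} W34={t1} W45={t6,t19} W56={t8}
C dims 6,6; δ0: rk 5, SNF 1^5
degree 0: 6−5−0 = 1 → Ȟ^0 ≅ Z
degree 1: 6−0−5 = 1 → Ȟ^1 ≅ Z
degree 2: 0−0−0 = 0 → Ȟ^2 ≅ 0


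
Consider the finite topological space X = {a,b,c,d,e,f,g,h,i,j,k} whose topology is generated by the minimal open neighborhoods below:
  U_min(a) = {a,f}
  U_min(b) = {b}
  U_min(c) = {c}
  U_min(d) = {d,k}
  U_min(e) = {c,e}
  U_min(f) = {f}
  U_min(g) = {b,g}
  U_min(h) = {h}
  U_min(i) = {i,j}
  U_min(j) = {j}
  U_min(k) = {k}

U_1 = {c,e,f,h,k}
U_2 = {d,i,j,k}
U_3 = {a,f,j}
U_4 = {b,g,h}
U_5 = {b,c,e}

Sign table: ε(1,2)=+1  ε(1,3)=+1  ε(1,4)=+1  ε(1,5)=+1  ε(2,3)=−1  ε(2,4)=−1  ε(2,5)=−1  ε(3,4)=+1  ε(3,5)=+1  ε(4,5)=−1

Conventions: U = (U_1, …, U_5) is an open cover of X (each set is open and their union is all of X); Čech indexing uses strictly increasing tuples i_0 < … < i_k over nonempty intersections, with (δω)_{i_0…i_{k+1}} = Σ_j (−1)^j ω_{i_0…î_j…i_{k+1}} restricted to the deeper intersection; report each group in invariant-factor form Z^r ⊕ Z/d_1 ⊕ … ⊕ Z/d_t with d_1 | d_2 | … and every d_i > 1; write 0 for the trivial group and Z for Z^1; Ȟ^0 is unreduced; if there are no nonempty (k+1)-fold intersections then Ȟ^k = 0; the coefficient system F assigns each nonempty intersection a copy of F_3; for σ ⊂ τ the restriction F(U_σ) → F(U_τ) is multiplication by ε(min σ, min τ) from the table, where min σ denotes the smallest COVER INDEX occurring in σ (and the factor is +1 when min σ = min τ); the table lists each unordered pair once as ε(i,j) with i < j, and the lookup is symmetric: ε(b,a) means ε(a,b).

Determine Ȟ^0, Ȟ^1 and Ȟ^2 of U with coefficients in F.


cover nerve:
  U12={k} U13={f} U14={h} U15={c,e} U23={j} U45={b}
C dims 5,6; δ0: rk_F3 5
Ȟ^0: (5−5)−0=0 ⇒ 0
Ȟ^1: (6−0)−5=1 ⇒ Z/3
Ȟ^2: (0−0)−0=0 ⇒ 0

Ȟ^0(U;F) ≅ 0, Ȟ^1(U;F) ≅ Z/3, Ȟ^2(U;F) ≅ 0


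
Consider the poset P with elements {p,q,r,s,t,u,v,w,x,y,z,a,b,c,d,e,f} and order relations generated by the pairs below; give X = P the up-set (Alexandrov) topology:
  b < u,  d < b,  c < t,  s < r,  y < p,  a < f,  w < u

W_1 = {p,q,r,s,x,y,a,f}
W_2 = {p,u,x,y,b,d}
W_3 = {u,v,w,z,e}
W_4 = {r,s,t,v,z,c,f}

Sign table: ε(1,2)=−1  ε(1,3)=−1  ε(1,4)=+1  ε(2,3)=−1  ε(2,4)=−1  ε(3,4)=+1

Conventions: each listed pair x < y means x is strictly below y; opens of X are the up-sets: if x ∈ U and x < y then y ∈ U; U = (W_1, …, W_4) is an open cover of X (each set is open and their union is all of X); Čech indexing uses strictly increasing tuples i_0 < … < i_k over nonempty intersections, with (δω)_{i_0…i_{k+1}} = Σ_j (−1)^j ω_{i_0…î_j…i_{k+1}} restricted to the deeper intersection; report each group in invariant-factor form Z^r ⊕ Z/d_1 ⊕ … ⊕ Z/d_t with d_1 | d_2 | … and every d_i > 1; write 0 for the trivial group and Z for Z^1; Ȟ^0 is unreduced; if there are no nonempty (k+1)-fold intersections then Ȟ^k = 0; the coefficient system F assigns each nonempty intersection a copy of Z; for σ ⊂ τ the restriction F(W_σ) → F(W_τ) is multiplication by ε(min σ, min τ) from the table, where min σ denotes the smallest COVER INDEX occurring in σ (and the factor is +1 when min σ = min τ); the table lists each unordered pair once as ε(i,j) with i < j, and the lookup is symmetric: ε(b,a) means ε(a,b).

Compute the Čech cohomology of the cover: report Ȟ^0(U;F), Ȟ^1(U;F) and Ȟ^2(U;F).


intersection data:
  W12={p,x,y} W14={r,s,f} W23={u} W34={v,z}
C dims 4,4; δ0: rk 3, SNF 1^3
Ȟ^0 = (4 − 3) − 0 = 1, so Ȟ^0 ≅ Z
Ȟ^1 = (4 − 0) − 3 = 1, so Ȟ^1 ≅ Z
Ȟ^2 = (0 − 0) − 0 = 0, so Ȟ^2 ≅ 0

Ȟ^0(U;F) ≅ Z, Ȟ^1(U;F) ≅ Z, Ȟ^2(U;F) ≅ 0


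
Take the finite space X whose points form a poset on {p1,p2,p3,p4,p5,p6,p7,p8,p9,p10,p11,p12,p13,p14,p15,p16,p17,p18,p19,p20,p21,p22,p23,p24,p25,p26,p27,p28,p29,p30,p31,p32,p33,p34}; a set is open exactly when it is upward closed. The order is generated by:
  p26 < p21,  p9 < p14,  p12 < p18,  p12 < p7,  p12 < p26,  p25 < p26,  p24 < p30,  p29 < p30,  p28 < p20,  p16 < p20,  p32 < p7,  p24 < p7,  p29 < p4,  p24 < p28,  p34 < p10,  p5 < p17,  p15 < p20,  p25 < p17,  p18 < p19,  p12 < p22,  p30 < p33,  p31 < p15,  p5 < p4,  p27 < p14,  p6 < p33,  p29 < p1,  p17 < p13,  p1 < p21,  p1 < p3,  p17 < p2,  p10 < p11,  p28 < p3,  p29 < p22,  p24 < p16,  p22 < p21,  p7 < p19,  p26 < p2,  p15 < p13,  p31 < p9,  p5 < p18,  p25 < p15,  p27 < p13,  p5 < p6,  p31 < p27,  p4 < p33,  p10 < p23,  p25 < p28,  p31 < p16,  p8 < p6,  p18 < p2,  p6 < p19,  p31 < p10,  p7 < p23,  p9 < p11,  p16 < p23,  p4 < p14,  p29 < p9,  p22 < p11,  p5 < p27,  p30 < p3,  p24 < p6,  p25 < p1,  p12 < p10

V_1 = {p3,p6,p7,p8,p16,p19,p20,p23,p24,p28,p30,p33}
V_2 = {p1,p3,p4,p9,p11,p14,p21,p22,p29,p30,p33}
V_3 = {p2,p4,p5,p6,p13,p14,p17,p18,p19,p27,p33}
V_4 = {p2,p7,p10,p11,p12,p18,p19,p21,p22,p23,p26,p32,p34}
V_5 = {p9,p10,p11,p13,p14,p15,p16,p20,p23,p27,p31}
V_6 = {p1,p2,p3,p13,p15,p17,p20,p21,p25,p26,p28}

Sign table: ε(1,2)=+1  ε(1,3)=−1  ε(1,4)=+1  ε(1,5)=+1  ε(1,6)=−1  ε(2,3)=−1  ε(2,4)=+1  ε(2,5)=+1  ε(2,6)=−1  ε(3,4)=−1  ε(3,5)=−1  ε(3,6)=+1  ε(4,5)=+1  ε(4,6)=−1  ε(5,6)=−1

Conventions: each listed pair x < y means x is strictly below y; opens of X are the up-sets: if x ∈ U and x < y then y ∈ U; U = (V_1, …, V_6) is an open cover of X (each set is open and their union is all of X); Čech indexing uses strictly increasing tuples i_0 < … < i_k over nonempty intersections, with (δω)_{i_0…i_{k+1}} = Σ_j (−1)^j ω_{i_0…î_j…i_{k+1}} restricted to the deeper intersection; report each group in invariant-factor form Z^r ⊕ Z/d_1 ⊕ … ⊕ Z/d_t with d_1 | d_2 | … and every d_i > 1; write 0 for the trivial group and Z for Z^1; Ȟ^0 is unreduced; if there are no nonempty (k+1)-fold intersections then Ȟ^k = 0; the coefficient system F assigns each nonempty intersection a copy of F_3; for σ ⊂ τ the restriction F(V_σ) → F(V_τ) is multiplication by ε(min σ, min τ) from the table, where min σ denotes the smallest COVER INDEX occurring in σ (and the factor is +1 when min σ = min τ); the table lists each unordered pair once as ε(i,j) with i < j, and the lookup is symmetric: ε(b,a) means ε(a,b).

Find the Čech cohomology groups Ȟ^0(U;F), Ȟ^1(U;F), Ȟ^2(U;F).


nerve simplices:
  V12={p3,p30,p33} V13={p6,p19,p33} V14={p7,p19,p23} V15={p16,p20,p23} V16={p3,p20,p28} V23={p4,p14,p33} V24={p11,p21,p22} V25={p9,p11,p14} V26={p1,p3,p21} V34={p2,p18,p19} V35={p13,p14,p27} V36={p2,p13,p17} V45={p10,p11,p23} V46={p2,p21,p26} V56={p13,p15,p20}
  V123={p33} V126={p3} V134={p19} V145={p23} V156={p20} V235={p14} V245={p11} V246={p21} V346={p2} V356={p13}
C dims 6,15,10; δ0: rk_F3 5; δ1: rk_F3 10
degree 0: 6−5−0 = 1 → Ȟ^0 ≅ Z/3
degree 1: 15−10−5 = 0 → Ȟ^1 ≅ 0
degree 2: 10−0−10 = 0 → Ȟ^2 ≅ 0

Ȟ^0(U;F) ≅ Z/3,  Ȟ^1(U;F) ≅ 0,  Ȟ^2(U;F) ≅ 0


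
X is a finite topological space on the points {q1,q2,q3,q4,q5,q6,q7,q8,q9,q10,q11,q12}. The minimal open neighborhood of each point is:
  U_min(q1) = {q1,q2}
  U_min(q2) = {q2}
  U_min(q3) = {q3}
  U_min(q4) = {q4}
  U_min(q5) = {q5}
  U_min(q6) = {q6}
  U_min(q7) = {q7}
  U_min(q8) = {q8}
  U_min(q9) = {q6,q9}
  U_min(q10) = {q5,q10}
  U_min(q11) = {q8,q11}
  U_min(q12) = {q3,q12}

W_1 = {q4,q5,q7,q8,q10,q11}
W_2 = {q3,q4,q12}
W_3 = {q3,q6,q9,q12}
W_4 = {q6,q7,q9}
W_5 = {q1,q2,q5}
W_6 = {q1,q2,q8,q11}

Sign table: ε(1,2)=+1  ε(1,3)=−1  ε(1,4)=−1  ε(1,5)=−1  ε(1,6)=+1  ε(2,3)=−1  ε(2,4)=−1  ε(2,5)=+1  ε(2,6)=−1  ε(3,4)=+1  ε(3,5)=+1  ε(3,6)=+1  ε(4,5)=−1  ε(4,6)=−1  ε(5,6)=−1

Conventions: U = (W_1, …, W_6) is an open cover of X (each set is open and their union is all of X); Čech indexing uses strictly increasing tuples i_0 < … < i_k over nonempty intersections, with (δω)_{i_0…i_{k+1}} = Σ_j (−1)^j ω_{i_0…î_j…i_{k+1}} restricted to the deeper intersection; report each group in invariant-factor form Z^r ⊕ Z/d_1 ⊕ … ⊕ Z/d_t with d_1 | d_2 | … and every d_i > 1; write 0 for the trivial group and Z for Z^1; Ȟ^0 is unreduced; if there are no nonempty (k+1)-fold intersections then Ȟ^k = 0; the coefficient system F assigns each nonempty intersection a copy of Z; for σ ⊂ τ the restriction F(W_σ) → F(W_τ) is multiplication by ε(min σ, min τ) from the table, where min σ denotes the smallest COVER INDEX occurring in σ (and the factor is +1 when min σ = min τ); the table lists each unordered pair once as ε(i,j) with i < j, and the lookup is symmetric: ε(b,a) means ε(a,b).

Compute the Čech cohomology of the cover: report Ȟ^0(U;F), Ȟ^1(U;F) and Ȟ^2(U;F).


Ȟ^0(U;F) ≅ Z; Ȟ^1(U;F) ≅ Z^2; Ȟ^2(U;F) ≅ 0

nonempty overlaps:
  W12={q4} W14={q7} W15={q5} W16={q8,q11} W23={q3,q12} W34={q6,q9} W56={q1,q2}
C dims 6,7; δ0: rk 5, SNF 1^5
degree 0: 6−5−0 = 1 → Ȟ^0 ≅ Z
degree 1: 7−0−5 = 2 → Ȟ^1 ≅ Z^2
degree 2: 0−0−0 = 0 → Ȟ^2 ≅ 0


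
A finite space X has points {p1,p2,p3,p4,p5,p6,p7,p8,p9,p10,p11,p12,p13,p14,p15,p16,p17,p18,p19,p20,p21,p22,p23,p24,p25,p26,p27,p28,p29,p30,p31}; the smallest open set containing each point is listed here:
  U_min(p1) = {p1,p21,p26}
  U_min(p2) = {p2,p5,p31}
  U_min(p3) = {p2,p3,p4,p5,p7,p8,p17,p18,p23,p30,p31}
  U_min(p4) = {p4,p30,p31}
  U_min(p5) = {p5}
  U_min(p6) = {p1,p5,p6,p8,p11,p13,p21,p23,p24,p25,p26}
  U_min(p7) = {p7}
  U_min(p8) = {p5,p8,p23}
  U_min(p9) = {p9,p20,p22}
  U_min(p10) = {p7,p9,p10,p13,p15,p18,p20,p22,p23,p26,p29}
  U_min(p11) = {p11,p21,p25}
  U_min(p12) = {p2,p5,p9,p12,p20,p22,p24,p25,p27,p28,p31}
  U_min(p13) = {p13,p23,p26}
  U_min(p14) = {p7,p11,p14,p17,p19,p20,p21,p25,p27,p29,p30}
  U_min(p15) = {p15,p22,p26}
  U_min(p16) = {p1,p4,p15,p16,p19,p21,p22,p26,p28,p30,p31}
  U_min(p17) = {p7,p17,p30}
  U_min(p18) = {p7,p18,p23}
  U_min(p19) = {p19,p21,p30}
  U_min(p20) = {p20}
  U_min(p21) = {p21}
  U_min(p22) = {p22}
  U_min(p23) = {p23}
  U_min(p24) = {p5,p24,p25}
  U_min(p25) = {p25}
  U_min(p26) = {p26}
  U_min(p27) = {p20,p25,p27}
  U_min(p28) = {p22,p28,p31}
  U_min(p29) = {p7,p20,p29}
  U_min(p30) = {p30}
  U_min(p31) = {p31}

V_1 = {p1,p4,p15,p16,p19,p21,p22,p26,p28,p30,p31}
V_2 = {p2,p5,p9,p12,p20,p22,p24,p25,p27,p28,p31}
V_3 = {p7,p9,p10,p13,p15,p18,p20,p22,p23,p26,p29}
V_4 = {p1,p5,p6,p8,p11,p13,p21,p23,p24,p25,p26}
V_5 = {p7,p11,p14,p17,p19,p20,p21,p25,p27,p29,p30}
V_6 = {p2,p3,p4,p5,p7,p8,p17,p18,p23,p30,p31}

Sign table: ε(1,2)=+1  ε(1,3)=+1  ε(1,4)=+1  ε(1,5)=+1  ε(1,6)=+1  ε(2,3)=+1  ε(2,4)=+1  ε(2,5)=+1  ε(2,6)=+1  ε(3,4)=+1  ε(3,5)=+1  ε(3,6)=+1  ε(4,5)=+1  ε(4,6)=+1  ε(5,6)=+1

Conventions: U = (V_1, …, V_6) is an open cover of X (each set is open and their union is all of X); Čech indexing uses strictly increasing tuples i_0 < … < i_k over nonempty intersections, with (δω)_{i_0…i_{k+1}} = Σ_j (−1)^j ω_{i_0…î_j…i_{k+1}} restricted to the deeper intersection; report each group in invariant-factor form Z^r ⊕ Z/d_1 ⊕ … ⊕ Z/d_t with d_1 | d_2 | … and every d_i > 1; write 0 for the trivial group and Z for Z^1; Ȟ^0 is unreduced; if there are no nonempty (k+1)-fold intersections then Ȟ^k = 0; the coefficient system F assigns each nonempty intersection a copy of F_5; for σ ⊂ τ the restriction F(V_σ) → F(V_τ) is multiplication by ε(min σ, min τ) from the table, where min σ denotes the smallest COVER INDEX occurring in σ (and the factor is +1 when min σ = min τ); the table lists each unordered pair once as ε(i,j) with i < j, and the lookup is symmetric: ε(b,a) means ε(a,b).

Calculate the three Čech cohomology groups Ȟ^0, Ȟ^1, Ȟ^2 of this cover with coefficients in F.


Ȟ^0(U;F) ≅ Z/5,  Ȟ^1(U;F) ≅ 0,  Ȟ^2(U;F) ≅ 0

nonempty overlaps:
  V12={p22,p28,p31} V13={p15,p22,p26} V14={p1,p21,p26} V15={p19,p21,p30} V16={p4,p30,p31} V23={p9,p20,p22} V24={p5,p24,p25} V25={p20,p25,p27} V26={p2,p5,p31} V34={p13,p23,p26} V35={p7,p20,p29} V36={p7,p18,p23} V45={p11,p21,p25} V46={p5,p8,p23} V56={p7,p17,p30}
  V123={p22} V126={p31} V134={p26} V145={p21} V156={p30} V235={p20} V245={p25} V246={p5} V346={p23} V356={p7}
C dims 6,15,10; δ0: rk_F5 5; δ1: rk_F5 10
degree 0: 6−5−0 = 1 → Ȟ^0 ≅ Z/5
degree 1: 15−10−5 = 0 → Ȟ^1 ≅ 0
degree 2: 10−0−10 = 0 → Ȟ^2 ≅ 0


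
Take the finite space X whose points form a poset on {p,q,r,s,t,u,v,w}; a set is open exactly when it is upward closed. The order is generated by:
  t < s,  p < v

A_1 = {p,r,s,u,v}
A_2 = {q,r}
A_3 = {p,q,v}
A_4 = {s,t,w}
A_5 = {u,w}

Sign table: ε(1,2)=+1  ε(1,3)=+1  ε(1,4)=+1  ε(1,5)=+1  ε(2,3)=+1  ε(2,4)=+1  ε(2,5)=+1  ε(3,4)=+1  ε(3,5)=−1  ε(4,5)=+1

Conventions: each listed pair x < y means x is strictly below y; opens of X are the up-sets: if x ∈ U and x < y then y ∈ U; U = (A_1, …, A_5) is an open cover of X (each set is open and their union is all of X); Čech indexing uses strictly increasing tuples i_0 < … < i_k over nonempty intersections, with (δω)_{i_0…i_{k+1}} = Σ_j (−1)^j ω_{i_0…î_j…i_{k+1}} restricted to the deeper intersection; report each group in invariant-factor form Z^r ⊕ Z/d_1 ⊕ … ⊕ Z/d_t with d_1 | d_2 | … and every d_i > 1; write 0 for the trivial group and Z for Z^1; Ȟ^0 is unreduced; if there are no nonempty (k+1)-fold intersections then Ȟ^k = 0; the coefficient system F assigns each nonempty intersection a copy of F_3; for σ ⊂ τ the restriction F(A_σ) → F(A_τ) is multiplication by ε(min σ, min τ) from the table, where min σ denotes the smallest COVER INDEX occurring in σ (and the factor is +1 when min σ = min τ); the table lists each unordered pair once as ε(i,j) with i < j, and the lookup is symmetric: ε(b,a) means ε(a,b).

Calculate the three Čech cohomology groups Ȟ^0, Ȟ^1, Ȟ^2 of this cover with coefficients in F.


Ȟ^0 ≅ Z/3; Ȟ^1 ≅ Z/3 ⊕ Z/3; Ȟ^2 ≅ 0

nerve simplices:
  A12={r} A13={p,v} A14={s} A15={u} A23={q} A45={w}
C dims 5,6; δ0: rk_F3 4
degree 0: 5−4−0 = 1 → Ȟ^0 ≅ Z/3
degree 1: 6−0−4 = 2 → Ȟ^1 ≅ Z/3 ⊕ Z/3
degree 2: 0−0−0 = 0 → Ȟ^2 ≅ 0


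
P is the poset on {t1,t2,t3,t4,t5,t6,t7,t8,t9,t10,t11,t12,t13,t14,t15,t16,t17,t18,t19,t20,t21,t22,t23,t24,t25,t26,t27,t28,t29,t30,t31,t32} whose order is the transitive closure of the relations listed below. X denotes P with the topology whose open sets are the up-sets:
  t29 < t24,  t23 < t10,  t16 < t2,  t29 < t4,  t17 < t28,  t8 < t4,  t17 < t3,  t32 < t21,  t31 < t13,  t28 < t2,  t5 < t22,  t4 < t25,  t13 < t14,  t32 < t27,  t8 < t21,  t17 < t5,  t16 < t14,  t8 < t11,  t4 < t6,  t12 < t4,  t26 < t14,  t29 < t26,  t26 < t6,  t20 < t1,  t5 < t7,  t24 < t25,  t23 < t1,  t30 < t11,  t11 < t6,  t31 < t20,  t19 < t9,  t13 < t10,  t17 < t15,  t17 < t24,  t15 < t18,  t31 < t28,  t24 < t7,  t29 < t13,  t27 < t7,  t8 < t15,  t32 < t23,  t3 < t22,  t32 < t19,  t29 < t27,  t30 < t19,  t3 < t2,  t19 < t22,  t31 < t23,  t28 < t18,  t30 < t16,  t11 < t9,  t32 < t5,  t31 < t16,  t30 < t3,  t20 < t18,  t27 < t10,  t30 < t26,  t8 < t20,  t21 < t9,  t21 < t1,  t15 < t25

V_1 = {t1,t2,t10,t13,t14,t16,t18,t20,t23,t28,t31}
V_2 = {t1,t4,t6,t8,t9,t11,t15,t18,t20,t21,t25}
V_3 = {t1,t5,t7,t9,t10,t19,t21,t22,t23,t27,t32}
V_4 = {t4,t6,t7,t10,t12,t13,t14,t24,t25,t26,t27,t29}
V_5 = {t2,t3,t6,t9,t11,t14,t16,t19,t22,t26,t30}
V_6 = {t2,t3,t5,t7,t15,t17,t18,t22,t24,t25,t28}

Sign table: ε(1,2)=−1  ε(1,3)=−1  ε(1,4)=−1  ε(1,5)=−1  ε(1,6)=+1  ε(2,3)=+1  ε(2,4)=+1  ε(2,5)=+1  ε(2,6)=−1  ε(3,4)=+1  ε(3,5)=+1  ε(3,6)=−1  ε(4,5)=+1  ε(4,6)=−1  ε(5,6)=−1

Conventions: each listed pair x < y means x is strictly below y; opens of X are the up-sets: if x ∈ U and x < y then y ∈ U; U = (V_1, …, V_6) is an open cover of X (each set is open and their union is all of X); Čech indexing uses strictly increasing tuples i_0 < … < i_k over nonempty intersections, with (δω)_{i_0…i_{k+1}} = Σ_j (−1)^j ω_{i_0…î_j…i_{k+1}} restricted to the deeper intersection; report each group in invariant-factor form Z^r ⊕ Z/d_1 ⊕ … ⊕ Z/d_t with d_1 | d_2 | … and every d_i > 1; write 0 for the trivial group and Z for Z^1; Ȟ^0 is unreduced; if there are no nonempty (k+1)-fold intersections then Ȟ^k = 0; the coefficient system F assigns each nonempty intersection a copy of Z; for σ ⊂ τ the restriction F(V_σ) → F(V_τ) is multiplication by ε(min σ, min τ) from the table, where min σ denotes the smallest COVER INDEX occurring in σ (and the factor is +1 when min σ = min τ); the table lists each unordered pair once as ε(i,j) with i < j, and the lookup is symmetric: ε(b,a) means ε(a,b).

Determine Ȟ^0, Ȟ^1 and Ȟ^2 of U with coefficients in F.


nonempty intersections:
  V12={t1,t18,t20} V13={t1,t10,t23} V14={t10,t13,t14} V15={t2,t14,t16} V16={t2,t18,t28} V23={t1,t9,t21} V24={t4,t6,t25} V25={t6,t9,t11} V26={t15,t18,t25} V34={t7,t10,t27} V35={t9,t19,t22} V36={t5,t7,t22} V45={t6,t14,t26} V46={t7,t24,t25} V56={t2,t3,t22}
  V123={t1} V126={t18} V134={t10} V145={t14} V156={t2} V235={t9} V245={t6} V246={t25} V346={t7} V356={t22}
C dims 6,15,10; δ0: rk 5, SNF 1^5; δ1: rk 10, SNF 1^9·2
Ȟ^0: (6−5)−0=1 ⇒ Z
Ȟ^1: (15−10)−5=0 ⇒ 0
Ȟ^2: (10−0)−10=0 plus torsion [2] ⇒ Z/2

Ȟ^0 ≅ Z; Ȟ^1 ≅ 0; Ȟ^2 ≅ Z/2


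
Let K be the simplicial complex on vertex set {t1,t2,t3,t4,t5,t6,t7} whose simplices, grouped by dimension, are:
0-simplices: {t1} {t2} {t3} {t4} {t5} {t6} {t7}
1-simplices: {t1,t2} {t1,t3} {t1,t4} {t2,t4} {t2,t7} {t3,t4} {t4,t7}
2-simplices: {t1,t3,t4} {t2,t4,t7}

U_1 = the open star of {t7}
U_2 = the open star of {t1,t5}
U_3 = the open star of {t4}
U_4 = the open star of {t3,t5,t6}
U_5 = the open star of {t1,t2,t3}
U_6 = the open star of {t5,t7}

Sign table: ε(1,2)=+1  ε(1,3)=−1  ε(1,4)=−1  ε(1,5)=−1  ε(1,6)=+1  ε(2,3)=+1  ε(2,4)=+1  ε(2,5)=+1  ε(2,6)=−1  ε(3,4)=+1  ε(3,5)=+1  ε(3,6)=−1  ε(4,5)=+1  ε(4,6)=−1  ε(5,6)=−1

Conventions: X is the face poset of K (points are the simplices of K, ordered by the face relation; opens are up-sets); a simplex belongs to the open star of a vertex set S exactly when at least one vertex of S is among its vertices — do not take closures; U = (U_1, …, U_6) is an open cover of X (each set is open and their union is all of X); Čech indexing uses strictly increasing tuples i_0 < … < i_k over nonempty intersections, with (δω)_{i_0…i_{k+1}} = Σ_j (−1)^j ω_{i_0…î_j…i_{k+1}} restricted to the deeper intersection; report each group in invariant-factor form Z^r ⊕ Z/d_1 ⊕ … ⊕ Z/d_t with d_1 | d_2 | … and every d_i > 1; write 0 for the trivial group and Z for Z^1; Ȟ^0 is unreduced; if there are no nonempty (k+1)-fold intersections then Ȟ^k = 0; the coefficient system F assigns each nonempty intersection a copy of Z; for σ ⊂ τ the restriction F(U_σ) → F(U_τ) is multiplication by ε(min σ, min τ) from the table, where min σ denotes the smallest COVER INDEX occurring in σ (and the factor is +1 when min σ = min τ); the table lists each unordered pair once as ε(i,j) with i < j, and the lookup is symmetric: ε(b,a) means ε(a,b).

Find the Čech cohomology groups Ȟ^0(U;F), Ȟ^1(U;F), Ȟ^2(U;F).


intersection data:
  U1={{t7},{t2,t7},{t4,t7},{t2,t4,t7}} U2={{t1},{t5},{t1,t2},{t1,t3},{t1,t4},{t1,t3,t4}} U3={{t4},{t1,t4},{t2,t4},{t3,t4},{t4,t7},{t1,t3,t4},{t2,t4,t7}} U4={{t3},{t5},{t6},{t1,t3},{t3,t4},{t1,t3,t4}} U5={{t1},{t2},{t3},{t1,t2},{t1,t3},{t1,t4},{t2,t4},{t2,t7},{t3,t4},{t1,t3,t4},{t2,t4,t7}} U6={{t5},{t7},{t2,t7},{t4,t7},{t2,t4,t7}}
  U13={{t4,t7},{t2,t4,t7}} U15={{t2,t7},{t2,t4,t7}} U16={{t7},{t2,t7},{t4,t7},{t2,t4,t7}} U23={{t1,t4},{t1,t3,t4}} U24={{t5},{t1,t3},{t1,t3,t4}} U25={{t1},{t1,t2},{t1,t3},{t1,t4},{t1,t3,t4}} U26={{t5}} U34={{t3,t4},{t1,t3,t4}} U35={{t1,t4},{t2,t4},{t3,t4},{t1,t3,t4},{t2,t4,t7}} U36={{t4,t7},{t2,t4,t7}} U45={{t3},{t1,t3},{t3,t4},{t1,t3,t4}} U46={{t5}} U56={{t2,t7},{t2,t4,t7}}
  U135={{t2,t4,t7}} U136={{t4,t7},{t2,t4,t7}} U156={{t2,t7},{t2,t4,t7}} U234={{t1,t3,t4}} U235={{t1,t4},{t1,t3,t4}} U245={{t1,t3},{t1,t3,t4}} U246={{t5}} U345={{t3,t4},{t1,t3,t4}} U356={{t2,t4,t7}}
  U1356={{t2,t4,t7}} U2345={{t1,t3,t4}}
C dims 6,13,9,2; δ0: rk 5, SNF 1^5; δ1: rk 7, SNF 1^7; δ2: rk 2, SNF 1^2
Ȟ^0 = (6 − 5) − 0 = 1, so Ȟ^0 ≅ Z
Ȟ^1 = (13 − 7) − 5 = 1, so Ȟ^1 ≅ Z
Ȟ^2 = (9 − 2) − 7 = 0, so Ȟ^2 ≅ 0

Ȟ^0 = Z; Ȟ^1 = Z; Ȟ^2 = 0


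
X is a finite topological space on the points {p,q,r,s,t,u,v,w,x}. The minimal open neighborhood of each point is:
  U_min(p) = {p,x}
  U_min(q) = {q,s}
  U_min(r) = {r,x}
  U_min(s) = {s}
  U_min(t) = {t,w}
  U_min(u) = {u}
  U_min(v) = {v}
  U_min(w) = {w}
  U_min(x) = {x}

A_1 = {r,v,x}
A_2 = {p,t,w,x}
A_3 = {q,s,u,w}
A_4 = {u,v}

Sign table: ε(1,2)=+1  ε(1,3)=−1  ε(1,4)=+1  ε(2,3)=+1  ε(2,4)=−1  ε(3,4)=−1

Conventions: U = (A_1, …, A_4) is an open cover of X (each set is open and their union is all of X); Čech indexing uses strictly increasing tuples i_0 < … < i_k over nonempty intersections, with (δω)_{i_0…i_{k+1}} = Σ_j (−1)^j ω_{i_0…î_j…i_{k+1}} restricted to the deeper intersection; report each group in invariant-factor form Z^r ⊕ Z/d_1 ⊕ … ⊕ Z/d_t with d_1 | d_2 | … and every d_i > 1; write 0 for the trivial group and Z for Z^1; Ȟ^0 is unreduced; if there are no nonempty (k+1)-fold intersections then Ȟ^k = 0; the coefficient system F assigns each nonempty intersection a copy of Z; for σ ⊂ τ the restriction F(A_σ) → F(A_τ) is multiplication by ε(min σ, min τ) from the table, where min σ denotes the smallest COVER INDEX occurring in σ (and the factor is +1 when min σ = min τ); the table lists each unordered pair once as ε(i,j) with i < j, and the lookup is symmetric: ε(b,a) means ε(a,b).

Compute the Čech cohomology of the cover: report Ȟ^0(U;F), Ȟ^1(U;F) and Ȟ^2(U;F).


Ȟ^0(U;F) ≅ 0,  Ȟ^1(U;F) ≅ Z/2,  Ȟ^2(U;F) ≅ 0

nerve simplices:
  A12={x} A14={v} A23={w} A34={u}
C dims 4,4; δ0: rk 4, SNF 1^3·2
degree 0: 4−4−0 = 0 → Ȟ^0 ≅ 0
degree 1: 4−0−4 = 0 plus torsion [2] → Ȟ^1 ≅ Z/2
degree 2: 0−0−0 = 0 → Ȟ^2 ≅ 0
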